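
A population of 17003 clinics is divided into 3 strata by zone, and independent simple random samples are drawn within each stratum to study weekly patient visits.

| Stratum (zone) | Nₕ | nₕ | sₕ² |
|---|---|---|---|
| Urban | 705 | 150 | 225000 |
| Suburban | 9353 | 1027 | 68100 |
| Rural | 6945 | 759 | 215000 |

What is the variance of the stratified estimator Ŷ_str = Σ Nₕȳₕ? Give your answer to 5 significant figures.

Var(Ŷ_str) = Σₕ Nₕ²(1 − fₕ)sₕ²/nₕ.
Urban: 705²·(1 − 150/705)·225000/150 = 5.869125 × 10^8.
Suburban: 9353²·(1 − 1027/9353)·68100/1027 = 5.1637357 × 10^9.
Rural: 6945²·(1 − 759/6945)·215000/759 = 1.2169671 × 10^10.
Sum = 1.7920319 × 10^10.

1.7920 × 10^10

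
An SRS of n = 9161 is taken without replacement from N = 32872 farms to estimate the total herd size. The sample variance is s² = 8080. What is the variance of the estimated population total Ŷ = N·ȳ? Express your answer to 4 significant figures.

6.875 × 10^8

Var(Ŷ) = N²·Var(ȳ) = N²·(1 − n/N)·s²/n.
f = 9161/32872 = 0.27868703; Var(ȳ) = 0.72131297·8080/9161 = 0.63619788.
Var(Ŷ) = 32872² · 0.63619788 = 6.8745532 × 10^8.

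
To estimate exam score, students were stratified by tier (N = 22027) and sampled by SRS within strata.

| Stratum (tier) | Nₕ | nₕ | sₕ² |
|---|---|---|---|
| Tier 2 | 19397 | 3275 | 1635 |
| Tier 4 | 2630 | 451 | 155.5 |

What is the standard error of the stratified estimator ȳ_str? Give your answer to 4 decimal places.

Var(ȳ_str) = Σₕ Wₕ²(1 − fₕ)sₕ²/nₕ with Wₕ = Nₕ/N, N = 22027.
Tier 2: Wₕ = 0.88060108; term = 0.88060108²·(1 − 0.16884054)·1635/3275 = 0.32177273.
Tier 4: Wₕ = 0.11939892; term = 0.11939892²·(1 − 0.17148289)·155.5/451 = 0.0040724534.
Sum = 0.32584518.
SE = √(0.32584518) = 0.5708.

0.5708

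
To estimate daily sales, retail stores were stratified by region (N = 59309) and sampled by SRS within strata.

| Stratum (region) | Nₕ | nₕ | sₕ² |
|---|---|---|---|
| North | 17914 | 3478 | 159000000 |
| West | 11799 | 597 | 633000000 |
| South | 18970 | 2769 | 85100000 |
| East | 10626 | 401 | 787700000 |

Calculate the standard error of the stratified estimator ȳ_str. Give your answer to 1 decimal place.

Var(ȳ_str) = Σₕ Wₕ²(1 − fₕ)sₕ²/nₕ with Wₕ = Nₕ/N, N = 59309.
North: Wₕ = 0.30204522; term = 0.30204522²·(1 − 0.19414983)·159000000/3478 = 3360.9789.
West: Wₕ = 0.19894114; term = 0.19894114²·(1 − 0.05059751)·633000000/597 = 39840.882.
South: Wₕ = 0.31985028; term = 0.31985028²·(1 − 0.14596732)·85100000/2769 = 2685.1871.
East: Wₕ = 0.17916336; term = 0.17916336²·(1 − 0.03773762)·787700000/401 = 60674.806.
Sum = 106561.85.
SE = √(106561.85) = 326.4.

326.4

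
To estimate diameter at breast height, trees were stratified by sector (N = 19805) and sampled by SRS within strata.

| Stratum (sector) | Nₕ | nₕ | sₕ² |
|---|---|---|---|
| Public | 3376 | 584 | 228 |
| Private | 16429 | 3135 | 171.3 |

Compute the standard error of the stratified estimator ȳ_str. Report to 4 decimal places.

Var(ȳ_str) = Σₕ Wₕ²(1 − fₕ)sₕ²/nₕ with Wₕ = Nₕ/N, N = 19805.
Public: Wₕ = 0.17046200; term = 0.17046200²·(1 − 0.17298578)·228/584 = 0.0093818861.
Private: Wₕ = 0.82953800; term = 0.82953800²·(1 − 0.19082111)·171.3/3135 = 0.030425444.
Sum = 0.03980733.
SE = √(0.03980733) = 0.1995.

0.1995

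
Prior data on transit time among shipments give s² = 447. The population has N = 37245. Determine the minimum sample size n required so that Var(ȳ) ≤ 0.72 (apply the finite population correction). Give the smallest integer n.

611

Without fpc, n₀ = s²/D = 447/0.72 = 620.8333.
With fpc, (1 − n/N)·s²/n ≤ D requires n ≥ n₀/(1 + n₀/N) = 620.8333/(1 + 620.8333/37245) = 610.6544.
Rounding up, n = 611.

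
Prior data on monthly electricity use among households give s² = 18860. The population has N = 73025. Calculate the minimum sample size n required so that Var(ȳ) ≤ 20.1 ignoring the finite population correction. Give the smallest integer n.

Without fpc, n₀ = s²/D = 18860/20.1 = 938.3085.
Rounding up, n = 939.

939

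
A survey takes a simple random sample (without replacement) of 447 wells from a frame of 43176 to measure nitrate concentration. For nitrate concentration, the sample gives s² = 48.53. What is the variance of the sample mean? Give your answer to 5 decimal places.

Under SRS without replacement, Var(ȳ) = (1 − f)·s²/n with f = n/N = 447/43176 = 0.01035297.
Var(ȳ) = (1 − 0.01035297)·48.53/447 = 0.98964703·0.10856823 = 0.10744423.

0.10744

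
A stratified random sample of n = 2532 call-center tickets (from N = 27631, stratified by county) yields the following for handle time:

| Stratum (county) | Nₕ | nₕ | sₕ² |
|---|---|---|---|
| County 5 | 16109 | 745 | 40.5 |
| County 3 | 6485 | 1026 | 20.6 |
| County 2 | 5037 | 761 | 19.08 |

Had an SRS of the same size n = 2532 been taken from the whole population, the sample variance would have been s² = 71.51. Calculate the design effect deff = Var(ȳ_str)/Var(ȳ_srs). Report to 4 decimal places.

0.7508

Var(ȳ_str) = Σ Wₕ²(1−fₕ)sₕ²/nₕ with Wₕ = Nₕ/27631:
  County 5: (16109/27631)²·(1−745/16109)·40.5/745 = 0.017622943
  County 3: (6485/27631)²·(1−1026/6485)·20.6/1026 = 9.310001 × 10^-4
  County 2: (5037/27631)²·(1−761/5037)·19.08/761 = 7.0731058 × 10^-4
  → Var(ȳ_str) = 0.019261254.
Var(ȳ_srs) = (1 − 2532/27631)·71.51/2532 = 0.025654461.
deff = 0.019261254 / 0.025654461 = 0.7508.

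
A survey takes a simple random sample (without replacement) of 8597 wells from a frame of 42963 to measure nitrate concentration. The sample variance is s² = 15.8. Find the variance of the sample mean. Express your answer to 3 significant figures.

Under SRS without replacement, Var(ȳ) = (1 − f)·s²/n with f = n/N = 8597/42963 = 0.20010241.
Var(ȳ) = (1 − 0.20010241)·15.8/8597 = 0.79989759·0.0018378504 = 0.0014700921.

0.00147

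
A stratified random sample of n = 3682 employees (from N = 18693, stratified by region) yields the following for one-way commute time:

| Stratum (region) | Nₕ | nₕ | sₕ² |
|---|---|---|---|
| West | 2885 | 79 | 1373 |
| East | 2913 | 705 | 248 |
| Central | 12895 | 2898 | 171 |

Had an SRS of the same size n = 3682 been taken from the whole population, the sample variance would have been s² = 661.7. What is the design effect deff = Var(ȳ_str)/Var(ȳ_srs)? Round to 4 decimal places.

Var(ȳ_str) = Σ Wₕ²(1−fₕ)sₕ²/nₕ with Wₕ = Nₕ/18693:
  West: (2885/18693)²·(1−79/2885)·1373/79 = 0.40264185
  East: (2913/18693)²·(1−705/2913)·248/705 = 0.0064750646
  Central: (12895/18693)²·(1−2898/12895)·171/2898 = 0.021768613
  → Var(ȳ_str) = 0.43088553.
Var(ȳ_srs) = (1 − 3682/18693)·661.7/3682 = 0.14431384.
deff = 0.43088553 / 0.14431384 = 2.9858.

2.9858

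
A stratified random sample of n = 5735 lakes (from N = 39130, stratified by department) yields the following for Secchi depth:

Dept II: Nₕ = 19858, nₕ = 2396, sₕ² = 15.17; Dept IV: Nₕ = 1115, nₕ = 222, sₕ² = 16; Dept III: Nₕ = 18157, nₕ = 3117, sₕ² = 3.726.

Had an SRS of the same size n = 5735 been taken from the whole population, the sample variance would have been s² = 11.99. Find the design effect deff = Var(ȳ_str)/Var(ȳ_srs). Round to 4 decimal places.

Var(ȳ_str) = Σ Wₕ²(1−fₕ)sₕ²/nₕ with Wₕ = Nₕ/39130:
  Dept II: (19858/39130)²·(1−2396/19858)·15.17/2396 = 0.001433866
  Dept IV: (1115/39130)²·(1−222/1115)·16/222 = 4.68677 × 10^-5
  Dept III: (18157/39130)²·(1−3117/18157)·3.726/3117 = 2.1319562 × 10^-4
  → Var(ȳ_str) = 0.0016939293.
Var(ȳ_srs) = (1 − 5735/39130)·11.99/5735 = 0.0017842568.
deff = 0.0016939293 / 0.0017842568 = 0.9494.

0.9494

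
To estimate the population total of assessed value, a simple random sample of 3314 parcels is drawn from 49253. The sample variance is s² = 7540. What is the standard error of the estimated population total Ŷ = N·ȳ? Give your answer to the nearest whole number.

Var(Ŷ) = N²·Var(ȳ) = N²·(1 − n/N)·s²/n.
f = 3314/49253 = 0.06728524; Var(ȳ) = 0.93271476·7540/3314 = 2.122109.
Var(Ŷ) = 49253² · 2.122109 = 5.1479351 × 10^9.
SE(Ŷ) = √(5.1479351 × 10^9) = 71749.

71749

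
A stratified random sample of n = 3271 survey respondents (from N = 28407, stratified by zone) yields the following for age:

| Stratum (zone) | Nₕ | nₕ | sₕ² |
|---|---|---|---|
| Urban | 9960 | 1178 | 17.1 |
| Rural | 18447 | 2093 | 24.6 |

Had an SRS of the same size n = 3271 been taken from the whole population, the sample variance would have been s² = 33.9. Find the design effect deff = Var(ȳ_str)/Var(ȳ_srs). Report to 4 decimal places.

0.6507

Var(ȳ_str) = Σ Wₕ²(1−fₕ)sₕ²/nₕ with Wₕ = Nₕ/28407:
  Urban: (9960/28407)²·(1−1178/9960)·17.1/1178 = 0.0015734496
  Rural: (18447/28407)²·(1−2093/18447)·24.6/2093 = 0.0043940488
  → Var(ȳ_str) = 0.0059674984.
Var(ȳ_srs) = (1 − 3271/28407)·33.9/3271 = 0.0091704353.
deff = 0.0059674984 / 0.0091704353 = 0.6507.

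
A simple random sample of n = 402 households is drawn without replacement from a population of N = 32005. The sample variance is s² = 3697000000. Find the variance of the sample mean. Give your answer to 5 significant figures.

9.0810 × 10^6

Under SRS without replacement, Var(ȳ) = (1 − f)·s²/n with f = n/N = 402/32005 = 0.01256054.
Var(ȳ) = (1 − 0.01256054)·3697000000/402 = 0.98743946·9.1965174 × 10^6 = 9.0810042 × 10^6.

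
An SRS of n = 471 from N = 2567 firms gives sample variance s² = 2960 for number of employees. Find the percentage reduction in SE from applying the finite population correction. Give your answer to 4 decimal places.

f = n/N = 471/2567 = 0.18348266.
SE_no-fpc = √(s²/n) = 2.5068907; SE_fpc = √((1−f)s²/n) = 2.2652603.
Ratio = √(1−f) = 0.90361349. Reduction = 100·(1 − 0.90361349) = 9.6387%.

9.6387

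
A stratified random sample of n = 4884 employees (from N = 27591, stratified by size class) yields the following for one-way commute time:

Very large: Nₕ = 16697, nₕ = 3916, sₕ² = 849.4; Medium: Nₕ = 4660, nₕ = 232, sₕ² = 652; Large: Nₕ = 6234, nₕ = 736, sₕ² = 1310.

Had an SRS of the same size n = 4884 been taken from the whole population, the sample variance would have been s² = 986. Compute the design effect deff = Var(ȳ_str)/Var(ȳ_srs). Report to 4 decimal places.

1.3068

Var(ȳ_str) = Σ Wₕ²(1−fₕ)sₕ²/nₕ with Wₕ = Nₕ/27591:
  Very large: (16697/27591)²·(1−3916/16697)·849.4/3916 = 0.060804815
  Medium: (4660/27591)²·(1−232/4660)·652/232 = 0.076176016
  Large: (6234/27591)²·(1−736/6234)·1310/736 = 0.080136456
  → Var(ȳ_str) = 0.21711729.
Var(ȳ_srs) = (1 − 4884/27591)·986/4884 = 0.16614741.
deff = 0.21711729 / 0.16614741 = 1.3068.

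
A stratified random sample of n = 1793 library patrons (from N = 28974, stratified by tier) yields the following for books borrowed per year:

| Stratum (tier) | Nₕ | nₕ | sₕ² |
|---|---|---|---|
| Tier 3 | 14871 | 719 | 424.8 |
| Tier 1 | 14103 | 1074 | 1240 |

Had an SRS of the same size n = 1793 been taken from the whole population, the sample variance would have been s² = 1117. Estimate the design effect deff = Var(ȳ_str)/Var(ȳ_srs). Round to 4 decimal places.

Var(ȳ_str) = Σ Wₕ²(1−fₕ)sₕ²/nₕ with Wₕ = Nₕ/28974:
  Tier 3: (14871/28974)²·(1−719/14871)·424.8/719 = 0.1481142
  Tier 1: (14103/28974)²·(1−1074/14103)·1240/1074 = 0.25271038
  → Var(ȳ_str) = 0.40082458.
Var(ȳ_srs) = (1 − 1793/28974)·1117/1793 = 0.58442644.
deff = 0.40082458 / 0.58442644 = 0.6858.

0.6858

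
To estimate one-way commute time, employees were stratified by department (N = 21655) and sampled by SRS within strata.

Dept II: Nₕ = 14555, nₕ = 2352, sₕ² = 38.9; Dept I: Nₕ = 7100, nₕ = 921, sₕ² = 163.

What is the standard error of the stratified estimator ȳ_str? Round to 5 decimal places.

Var(ȳ_str) = Σₕ Wₕ²(1 − fₕ)sₕ²/nₕ with Wₕ = Nₕ/N, N = 21655.
Dept II: Wₕ = 0.67213115; term = 0.67213115²·(1 − 0.16159395)·38.9/2352 = 0.0062643315.
Dept I: Wₕ = 0.32786885; term = 0.32786885²·(1 − 0.12971831)·163/921 = 0.016557248.
Sum = 0.02282158.
SE = √(0.02282158) = 0.15107.

0.15107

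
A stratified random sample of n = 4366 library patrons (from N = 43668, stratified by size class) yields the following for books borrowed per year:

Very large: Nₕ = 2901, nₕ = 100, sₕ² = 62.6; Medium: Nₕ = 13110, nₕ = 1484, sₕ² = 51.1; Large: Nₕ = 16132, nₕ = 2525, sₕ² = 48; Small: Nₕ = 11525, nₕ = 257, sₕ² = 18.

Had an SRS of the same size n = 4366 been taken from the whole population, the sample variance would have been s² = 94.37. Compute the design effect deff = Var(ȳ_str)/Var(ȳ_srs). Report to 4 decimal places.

Var(ȳ_str) = Σ Wₕ²(1−fₕ)sₕ²/nₕ with Wₕ = Nₕ/43668:
  Very large: (2901/43668)²·(1−100/2901)·62.6/100 = 0.0026675254
  Medium: (13110/43668)²·(1−1484/13110)·51.1/1484 = 0.002752285
  Large: (16132/43668)²·(1−2525/16132)·48/2525 = 0.0021882848
  Small: (11525/43668)²·(1−257/11525)·18/257 = 0.0047698042
  → Var(ȳ_str) = 0.012377899.
Var(ȳ_srs) = (1 − 4366/43668)·94.37/4366 = 0.019453671.
deff = 0.012377899 / 0.019453671 = 0.6363.

0.6363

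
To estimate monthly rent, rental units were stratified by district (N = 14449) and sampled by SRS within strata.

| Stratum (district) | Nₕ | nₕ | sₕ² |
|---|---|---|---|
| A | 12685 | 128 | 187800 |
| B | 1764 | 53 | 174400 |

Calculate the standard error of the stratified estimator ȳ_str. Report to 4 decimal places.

34.1610

Var(ȳ_str) = Σₕ Wₕ²(1 − fₕ)sₕ²/nₕ with Wₕ = Nₕ/N, N = 14449.
A: Wₕ = 0.87791543; term = 0.87791543²·(1 − 0.01009066)·187800/128 = 1119.4028.
B: Wₕ = 0.12208457; term = 0.12208457²·(1 − 0.03004535)·174400/53 = 47.571147.
Sum = 1166.9739.
SE = √(1166.9739) = 34.1610.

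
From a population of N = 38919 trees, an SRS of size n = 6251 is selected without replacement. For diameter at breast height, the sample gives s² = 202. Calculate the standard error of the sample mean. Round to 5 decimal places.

0.16470

Under SRS without replacement, Var(ȳ) = (1 − f)·s²/n with f = n/N = 6251/38919 = 0.16061564.
Var(ȳ) = (1 − 0.16061564)·202/6251 = 0.83938436·0.03231483 = 0.027124563.
SE(ȳ) = √(0.027124563) = 0.16470.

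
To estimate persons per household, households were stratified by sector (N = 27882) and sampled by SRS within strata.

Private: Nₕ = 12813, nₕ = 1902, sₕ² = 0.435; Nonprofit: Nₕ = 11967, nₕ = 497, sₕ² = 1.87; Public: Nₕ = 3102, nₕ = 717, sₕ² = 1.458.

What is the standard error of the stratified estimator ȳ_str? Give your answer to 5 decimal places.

0.02692

Var(ȳ_str) = Σₕ Wₕ²(1 − fₕ)sₕ²/nₕ with Wₕ = Nₕ/N, N = 27882.
Private: Wₕ = 0.45954379; term = 0.45954379²·(1 − 0.14844299)·0.435/1902 = 4.1128823 × 10^-5.
Nonprofit: Wₕ = 0.42920164; term = 0.42920164²·(1 − 0.04153088)·1.87/497 = 6.6433339 × 10^-4.
Public: Wₕ = 0.11125457; term = 0.11125457²·(1 − 0.23114120)·1.458/717 = 1.935177 × 10^-5.
Sum = 7.2481398 × 10^-4.
SE = √(7.2481398 × 10^-4) = 0.02692.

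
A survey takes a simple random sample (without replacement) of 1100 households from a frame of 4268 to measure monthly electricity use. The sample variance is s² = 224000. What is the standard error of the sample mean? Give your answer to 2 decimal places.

12.29

Under SRS without replacement, Var(ȳ) = (1 − f)·s²/n with f = n/N = 1100/4268 = 0.25773196.
Var(ȳ) = (1 − 0.25773196)·224000/1100 = 0.74226804·203.63636 = 151.15276.
SE(ȳ) = √(151.15276) = 12.29.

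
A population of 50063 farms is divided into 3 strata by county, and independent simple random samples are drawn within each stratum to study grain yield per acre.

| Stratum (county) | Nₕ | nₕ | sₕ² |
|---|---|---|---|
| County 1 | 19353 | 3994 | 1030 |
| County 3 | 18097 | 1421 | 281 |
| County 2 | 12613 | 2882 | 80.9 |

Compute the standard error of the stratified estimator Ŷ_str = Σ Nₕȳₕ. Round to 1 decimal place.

Var(Ŷ_str) = Σₕ Nₕ²(1 − fₕ)sₕ²/nₕ.
County 1: 19353²·(1 − 3994/19353)·1030/3994 = 7.6654985 × 10^7.
County 3: 18097²·(1 − 1421/18097)·281/1421 = 5.9677513 × 10^7.
County 2: 12613²·(1 − 2882/12613)·80.9/2882 = 3.4453267 × 10^6.
Sum = 1.3977782 × 10^8.
SE = √(1.3977782 × 10^8) = 11822.8.

11822.8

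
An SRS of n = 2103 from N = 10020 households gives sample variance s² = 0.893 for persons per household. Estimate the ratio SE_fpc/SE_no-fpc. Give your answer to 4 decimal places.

0.8889

f = n/N = 2103/10020 = 0.20988024.
SE_no-fpc = √(s²/n) = 0.020606588; SE_fpc = √((1−f)s²/n) = 0.018316924.
Ratio = √(1−f) = 0.88888681.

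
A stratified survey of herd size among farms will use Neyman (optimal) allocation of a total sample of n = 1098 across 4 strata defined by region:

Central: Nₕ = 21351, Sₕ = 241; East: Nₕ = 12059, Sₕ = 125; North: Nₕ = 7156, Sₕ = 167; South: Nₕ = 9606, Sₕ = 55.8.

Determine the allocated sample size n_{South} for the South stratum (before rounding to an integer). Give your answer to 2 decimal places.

70.20

Neyman allocation: nₕ = n·NₕSₕ / Σⱼ NⱼSⱼ.
Σ NⱼSⱼ = 21351·241 + 12059·125 + 7156·167 + 9606·55.8 = 8.3840328 × 10^6.
n_{South} = 1098·9606·55.8 / (8.3840328 × 10^6) = 70.20.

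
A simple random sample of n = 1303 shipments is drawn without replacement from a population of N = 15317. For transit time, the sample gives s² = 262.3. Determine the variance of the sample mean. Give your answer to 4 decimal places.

Under SRS without replacement, Var(ȳ) = (1 − f)·s²/n with f = n/N = 1303/15317 = 0.08506888.
Var(ȳ) = (1 − 0.08506888)·262.3/1303 = 0.91493112·0.20130468 = 0.18417992.

0.1842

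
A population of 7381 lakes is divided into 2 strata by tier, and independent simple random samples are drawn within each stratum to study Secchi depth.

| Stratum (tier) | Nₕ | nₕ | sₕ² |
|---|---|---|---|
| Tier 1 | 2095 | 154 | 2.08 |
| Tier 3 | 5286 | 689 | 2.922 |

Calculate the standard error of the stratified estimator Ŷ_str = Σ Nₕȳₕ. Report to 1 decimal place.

397.5

Var(Ŷ_str) = Σₕ Nₕ²(1 − fₕ)sₕ²/nₕ.
Tier 1: 2095²·(1 − 154/2095)·2.08/154 = 54922.738.
Tier 3: 5286²·(1 − 689/5286)·2.922/689 = 103053.48.
Sum = 157976.22.
SE = √(157976.22) = 397.5.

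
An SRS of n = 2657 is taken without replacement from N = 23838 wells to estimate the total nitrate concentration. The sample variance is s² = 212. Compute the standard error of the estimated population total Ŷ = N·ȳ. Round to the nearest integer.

6347

Var(Ŷ) = N²·Var(ȳ) = N²·(1 − n/N)·s²/n.
f = 2657/23838 = 0.11146069; Var(ȳ) = 0.88853931·212/2657 = 0.070895872.
Var(Ŷ) = 23838² · 0.070895872 = 4.0286597 × 10^7.
SE(Ŷ) = √(4.0286597 × 10^7) = 6347.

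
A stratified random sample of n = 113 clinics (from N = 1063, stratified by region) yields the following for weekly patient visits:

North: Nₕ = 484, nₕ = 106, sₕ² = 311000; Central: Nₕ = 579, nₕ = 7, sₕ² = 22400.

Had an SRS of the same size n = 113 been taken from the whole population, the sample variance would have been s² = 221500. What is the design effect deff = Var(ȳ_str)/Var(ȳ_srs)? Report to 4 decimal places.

0.8066

Var(ȳ_str) = Σ Wₕ²(1−fₕ)sₕ²/nₕ with Wₕ = Nₕ/1063:
  North: (484/1063)²·(1−106/484)·311000/106 = 475.0345
  Central: (579/1063)²·(1−7/579)·22400/7 = 937.90325
  → Var(ȳ_str) = 1412.9378.
Var(ȳ_srs) = (1 − 113/1063)·221500/113 = 1751.8045.
deff = 1412.9378 / 1751.8045 = 0.8066.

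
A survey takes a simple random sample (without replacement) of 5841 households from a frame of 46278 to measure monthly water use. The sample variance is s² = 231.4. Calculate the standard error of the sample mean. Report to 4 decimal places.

Under SRS without replacement, Var(ȳ) = (1 − f)·s²/n with f = n/N = 5841/46278 = 0.12621548.
Var(ȳ) = (1 − 0.12621548)·231.4/5841 = 0.87378452·0.039616504 = 0.034616288.
SE(ȳ) = √(0.034616288) = 0.1861.

0.1861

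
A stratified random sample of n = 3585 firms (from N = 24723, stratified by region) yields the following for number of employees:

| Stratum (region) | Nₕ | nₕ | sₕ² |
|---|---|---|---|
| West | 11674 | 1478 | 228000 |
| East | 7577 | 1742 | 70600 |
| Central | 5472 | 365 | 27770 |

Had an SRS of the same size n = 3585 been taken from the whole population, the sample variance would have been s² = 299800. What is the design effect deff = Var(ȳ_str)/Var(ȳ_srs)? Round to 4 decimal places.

Var(ȳ_str) = Σ Wₕ²(1−fₕ)sₕ²/nₕ with Wₕ = Nₕ/24723:
  West: (11674/24723)²·(1−1478/11674)·228000/1478 = 30.04053
  East: (7577/24723)²·(1−1742/7577)·70600/1742 = 2.9315166
  Central: (5472/24723)²·(1−365/5472)·27770/365 = 3.4785049
  → Var(ȳ_str) = 36.450552.
Var(ȳ_srs) = (1 − 3585/24723)·299800/3585 = 71.49986.
deff = 36.450552 / 71.49986 = 0.5098.

0.5098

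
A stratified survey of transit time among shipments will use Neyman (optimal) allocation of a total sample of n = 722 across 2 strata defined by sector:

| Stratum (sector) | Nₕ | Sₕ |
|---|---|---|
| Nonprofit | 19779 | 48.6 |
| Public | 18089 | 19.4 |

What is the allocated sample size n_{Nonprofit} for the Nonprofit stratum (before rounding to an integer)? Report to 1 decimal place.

528.9

Neyman allocation: nₕ = n·NₕSₕ / Σⱼ NⱼSⱼ.
Σ NⱼSⱼ = 19779·48.6 + 18089·19.4 = 1.312186 × 10^6.
n_{Nonprofit} = 722·19779·48.6 / (1.312186 × 10^6) = 528.9.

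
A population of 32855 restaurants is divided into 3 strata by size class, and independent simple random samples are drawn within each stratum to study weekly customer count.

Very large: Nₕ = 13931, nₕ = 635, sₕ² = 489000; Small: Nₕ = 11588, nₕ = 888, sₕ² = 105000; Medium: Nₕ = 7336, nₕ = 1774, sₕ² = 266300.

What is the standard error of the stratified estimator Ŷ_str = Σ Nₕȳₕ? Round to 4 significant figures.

404300

Var(Ŷ_str) = Σₕ Nₕ²(1 − fₕ)sₕ²/nₕ.
Very large: 13931²·(1 − 635/13931)·489000/635 = 1.4263905 × 10^11.
Small: 11588²·(1 − 888/11588)·105000/888 = 1.4661169 × 10^10.
Medium: 7336²·(1 − 1774/7336)·266300/1774 = 6.1250249 × 10^9.
Sum = 1.6342524 × 10^11.
SE = √(1.6342524 × 10^11) = 404300.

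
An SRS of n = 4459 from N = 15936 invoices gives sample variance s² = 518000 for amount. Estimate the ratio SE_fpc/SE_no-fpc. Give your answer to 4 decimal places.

0.8486

f = n/N = 4459/15936 = 0.27980673.
SE_no-fpc = √(s²/n) = 10.778198; SE_fpc = √((1−f)s²/n) = 9.1468314.
Ratio = √(1−f) = 0.84864202.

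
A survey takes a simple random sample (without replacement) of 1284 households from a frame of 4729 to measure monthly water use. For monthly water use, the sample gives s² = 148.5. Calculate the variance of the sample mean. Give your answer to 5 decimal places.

0.08425

Under SRS without replacement, Var(ȳ) = (1 − f)·s²/n with f = n/N = 1284/4729 = 0.27151618.
Var(ȳ) = (1 − 0.27151618)·148.5/1284 = 0.72848382·0.11565421 = 0.084252218.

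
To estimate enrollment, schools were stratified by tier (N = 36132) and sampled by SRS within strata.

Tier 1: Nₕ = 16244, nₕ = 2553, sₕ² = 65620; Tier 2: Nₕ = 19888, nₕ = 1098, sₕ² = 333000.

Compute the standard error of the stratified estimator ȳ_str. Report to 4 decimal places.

Var(ȳ_str) = Σₕ Wₕ²(1 − fₕ)sₕ²/nₕ with Wₕ = Nₕ/N, N = 36132.
Tier 1: Wₕ = 0.44957379; term = 0.44957379²·(1 − 0.15716572)·65620/2553 = 4.3785424.
Tier 2: Wₕ = 0.55042621; term = 0.55042621²·(1 − 0.05520917)·333000/1098 = 86.811204.
Sum = 91.189746.
SE = √(91.189746) = 9.5493.

9.5493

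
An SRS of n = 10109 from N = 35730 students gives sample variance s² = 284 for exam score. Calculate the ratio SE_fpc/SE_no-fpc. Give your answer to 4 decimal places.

0.8468

f = n/N = 10109/35730 = 0.28292751.
SE_no-fpc = √(s²/n) = 0.16761199; SE_fpc = √((1−f)s²/n) = 0.14193405.
Ratio = √(1−f) = 0.84680133.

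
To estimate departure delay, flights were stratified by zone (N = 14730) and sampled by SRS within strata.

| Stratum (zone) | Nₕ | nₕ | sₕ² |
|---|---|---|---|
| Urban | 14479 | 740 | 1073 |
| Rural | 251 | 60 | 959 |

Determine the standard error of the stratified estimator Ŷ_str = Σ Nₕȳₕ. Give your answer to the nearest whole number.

17006

Var(Ŷ_str) = Σₕ Nₕ²(1 − fₕ)sₕ²/nₕ.
Urban: 14479²·(1 − 740/14479)·1073/740 = 2.8844412 × 10^8.
Rural: 251²·(1 − 60/251)·959/60 = 766256.98.
Sum = 2.8921038 × 10^8.
SE = √(2.8921038 × 10^8) = 17006.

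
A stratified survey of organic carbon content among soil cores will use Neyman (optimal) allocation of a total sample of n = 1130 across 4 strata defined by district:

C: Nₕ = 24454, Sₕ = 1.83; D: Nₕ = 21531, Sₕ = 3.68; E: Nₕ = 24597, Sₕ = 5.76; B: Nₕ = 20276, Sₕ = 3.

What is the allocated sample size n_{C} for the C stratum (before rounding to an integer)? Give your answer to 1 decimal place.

Neyman allocation: nₕ = n·NₕSₕ / Σⱼ NⱼSⱼ.
Σ NⱼSⱼ = 24454·1.83 + 21531·3.68 + 24597·5.76 + 20276·3 = 326491.62.
n_{C} = 1130·24454·1.83 / 326491.62 = 154.9.

154.9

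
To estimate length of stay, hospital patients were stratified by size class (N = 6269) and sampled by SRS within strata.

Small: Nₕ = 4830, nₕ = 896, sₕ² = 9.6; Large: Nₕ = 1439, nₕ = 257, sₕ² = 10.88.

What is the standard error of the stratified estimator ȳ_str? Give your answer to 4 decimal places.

Var(ȳ_str) = Σₕ Wₕ²(1 − fₕ)sₕ²/nₕ with Wₕ = Nₕ/N, N = 6269.
Small: Wₕ = 0.77045781; term = 0.77045781²·(1 − 0.18550725)·9.6/896 = 0.0051802196.
Large: Wₕ = 0.22954219; term = 0.22954219²·(1 − 0.17859625)·10.88/257 = 0.0018322195.
Sum = 0.0070124391.
SE = √(0.0070124391) = 0.0837.

0.0837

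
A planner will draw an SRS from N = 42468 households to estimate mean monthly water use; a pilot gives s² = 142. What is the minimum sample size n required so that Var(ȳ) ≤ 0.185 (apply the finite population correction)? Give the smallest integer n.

754

Without fpc, n₀ = s²/D = 142/0.185 = 767.5676.
With fpc, (1 − n/N)·s²/n ≤ D requires n ≥ n₀/(1 + n₀/N) = 767.5676/(1 + 767.5676/42468) = 753.9409.
Rounding up, n = 754.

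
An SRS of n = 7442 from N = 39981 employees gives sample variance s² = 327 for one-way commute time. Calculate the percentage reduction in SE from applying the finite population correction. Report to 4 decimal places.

9.7857

f = n/N = 7442/39981 = 0.18613842.
SE_no-fpc = √(s²/n) = 0.20961823; SE_fpc = √((1−f)s²/n) = 0.18910557.
Ratio = √(1−f) = 0.90214277. Reduction = 100·(1 − 0.90214277) = 9.7857%.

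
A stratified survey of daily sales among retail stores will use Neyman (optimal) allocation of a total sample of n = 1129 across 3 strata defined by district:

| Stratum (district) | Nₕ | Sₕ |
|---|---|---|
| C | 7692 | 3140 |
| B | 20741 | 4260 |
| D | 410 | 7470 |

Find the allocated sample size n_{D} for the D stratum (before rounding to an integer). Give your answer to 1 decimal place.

29.9

Neyman allocation: nₕ = n·NₕSₕ / Σⱼ NⱼSⱼ.
Σ NⱼSⱼ = 7692·3140 + 20741·4260 + 410·7470 = 1.1557224 × 10^8.
n_{D} = 1129·410·7470 / (1.1557224 × 10^8) = 29.9.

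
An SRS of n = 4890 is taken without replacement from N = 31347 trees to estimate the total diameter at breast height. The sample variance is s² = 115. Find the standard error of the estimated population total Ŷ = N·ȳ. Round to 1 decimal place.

4416.3

Var(Ŷ) = N²·Var(ȳ) = N²·(1 − n/N)·s²/n.
f = 4890/31347 = 0.15599579; Var(ȳ) = 0.84400421·115/4890 = 0.01984877.
Var(Ŷ) = 31347² · 0.01984877 = 1.9504084 × 10^7.
SE(Ŷ) = √(1.9504084 × 10^7) = 4416.3.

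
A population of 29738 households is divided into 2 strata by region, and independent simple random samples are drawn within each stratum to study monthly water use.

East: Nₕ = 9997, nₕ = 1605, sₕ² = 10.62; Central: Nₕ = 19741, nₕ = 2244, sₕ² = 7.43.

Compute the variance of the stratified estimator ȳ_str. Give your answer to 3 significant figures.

0.00192

Var(ȳ_str) = Σₕ Wₕ²(1 − fₕ)sₕ²/nₕ with Wₕ = Nₕ/N, N = 29738.
East: Wₕ = 0.33616921; term = 0.33616921²·(1 − 0.16054816)·10.62/1605 = 6.2771301 × 10^-4.
Central: Wₕ = 0.66383079; term = 0.66383079²·(1 − 0.11367205)·7.43/2244 = 0.0012932283.
Sum = 0.0019209413.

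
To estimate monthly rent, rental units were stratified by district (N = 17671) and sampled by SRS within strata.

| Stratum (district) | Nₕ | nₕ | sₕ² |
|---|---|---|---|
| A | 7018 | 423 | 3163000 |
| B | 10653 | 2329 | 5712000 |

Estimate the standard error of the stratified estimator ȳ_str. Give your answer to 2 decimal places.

42.48

Var(ȳ_str) = Σₕ Wₕ²(1 − fₕ)sₕ²/nₕ with Wₕ = Nₕ/N, N = 17671.
A: Wₕ = 0.39714787; term = 0.39714787²·(1 − 0.06027358)·3163000/423 = 1108.3189.
B: Wₕ = 0.60285213; term = 0.60285213²·(1 − 0.21862386)·5712000/2329 = 696.46686.
Sum = 1804.7858.
SE = √(1804.7858) = 42.48.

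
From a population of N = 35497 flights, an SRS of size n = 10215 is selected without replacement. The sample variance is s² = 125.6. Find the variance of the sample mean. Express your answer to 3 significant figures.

Under SRS without replacement, Var(ȳ) = (1 − f)·s²/n with f = n/N = 10215/35497 = 0.28777080.
Var(ȳ) = (1 − 0.28777080)·125.6/10215 = 0.71222920·0.012295644 = 0.0087573165.

0.00876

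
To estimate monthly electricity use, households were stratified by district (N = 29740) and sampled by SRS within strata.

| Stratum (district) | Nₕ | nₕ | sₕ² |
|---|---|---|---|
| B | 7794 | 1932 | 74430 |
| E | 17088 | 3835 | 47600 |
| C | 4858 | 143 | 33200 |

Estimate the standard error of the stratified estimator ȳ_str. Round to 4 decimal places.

Var(ȳ_str) = Σₕ Wₕ²(1 − fₕ)sₕ²/nₕ with Wₕ = Nₕ/N, N = 29740.
B: Wₕ = 0.26207128; term = 0.26207128²·(1 − 0.24788299)·74430/1932 = 1.9900555.
E: Wₕ = 0.57457969; term = 0.57457969²·(1 − 0.22442650)·47600/3835 = 3.1780819.
C: Wₕ = 0.16334902; term = 0.16334902²·(1 − 0.02943598)·33200/143 = 6.0125586.
Sum = 11.180696.
SE = √(11.180696) = 3.3438.

3.3438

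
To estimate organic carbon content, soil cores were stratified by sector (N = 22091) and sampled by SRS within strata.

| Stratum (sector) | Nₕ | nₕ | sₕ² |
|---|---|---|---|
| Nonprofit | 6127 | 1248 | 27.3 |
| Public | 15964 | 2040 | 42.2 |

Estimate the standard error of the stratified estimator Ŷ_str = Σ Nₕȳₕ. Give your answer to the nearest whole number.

2292

Var(Ŷ_str) = Σₕ Nₕ²(1 − fₕ)sₕ²/nₕ.
Nonprofit: 6127²·(1 − 1248/6127)·27.3/1248 = 653923.22.
Public: 15964²·(1 − 2040/15964)·42.2/2040 = 4.5982017 × 10^6.
Sum = 5.2521249 × 10^6.
SE = √(5.2521249 × 10^6) = 2292.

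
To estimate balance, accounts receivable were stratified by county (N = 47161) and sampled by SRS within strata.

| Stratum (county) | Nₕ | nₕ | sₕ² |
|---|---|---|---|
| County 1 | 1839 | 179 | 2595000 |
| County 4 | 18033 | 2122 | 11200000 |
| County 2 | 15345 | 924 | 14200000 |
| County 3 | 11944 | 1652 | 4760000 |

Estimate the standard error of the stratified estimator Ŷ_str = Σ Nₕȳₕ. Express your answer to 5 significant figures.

2.3051 × 10^6

Var(Ŷ_str) = Σₕ Nₕ²(1 − fₕ)sₕ²/nₕ.
County 1: 1839²·(1 − 179/1839)·2595000/179 = 4.4256203 × 10^10.
County 4: 18033²·(1 − 2122/18033)·11200000/2122 = 1.5143913 × 10^12.
County 2: 15345²·(1 − 924/15345)·14200000/924 = 3.4007808 × 10^12.
County 3: 11944²·(1 − 1652/11944)·4760000/1652 = 3.5419831 × 10^11.
Sum = 5.3136266 × 10^12.
SE = √(5.3136266 × 10^12) = 2.3051 × 10^6.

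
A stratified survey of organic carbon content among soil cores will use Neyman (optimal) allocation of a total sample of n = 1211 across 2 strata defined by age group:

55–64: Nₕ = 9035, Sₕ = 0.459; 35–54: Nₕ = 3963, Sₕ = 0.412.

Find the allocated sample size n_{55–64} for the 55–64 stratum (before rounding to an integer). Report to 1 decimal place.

Neyman allocation: nₕ = n·NₕSₕ / Σⱼ NⱼSⱼ.
Σ NⱼSⱼ = 9035·0.459 + 3963·0.412 = 5779.821.
n_{55–64} = 1211·9035·0.459 / 5779.821 = 868.9.

868.9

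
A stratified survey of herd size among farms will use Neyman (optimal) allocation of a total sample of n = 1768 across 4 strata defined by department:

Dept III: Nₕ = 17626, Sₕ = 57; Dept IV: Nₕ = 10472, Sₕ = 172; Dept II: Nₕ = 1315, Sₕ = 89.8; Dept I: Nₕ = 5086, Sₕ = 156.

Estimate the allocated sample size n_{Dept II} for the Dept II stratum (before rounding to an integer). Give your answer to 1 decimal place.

Neyman allocation: nₕ = n·NₕSₕ / Σⱼ NⱼSⱼ.
Σ NⱼSⱼ = 17626·57 + 10472·172 + 1315·89.8 + 5086·156 = 3.717369 × 10^6.
n_{Dept II} = 1768·1315·89.8 / (3.717369 × 10^6) = 56.2.

56.2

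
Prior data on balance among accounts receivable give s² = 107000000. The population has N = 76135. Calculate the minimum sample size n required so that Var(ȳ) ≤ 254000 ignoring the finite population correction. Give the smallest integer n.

422

Without fpc, n₀ = s²/D = 107000000/254000 = 421.2598.
Rounding up, n = 422.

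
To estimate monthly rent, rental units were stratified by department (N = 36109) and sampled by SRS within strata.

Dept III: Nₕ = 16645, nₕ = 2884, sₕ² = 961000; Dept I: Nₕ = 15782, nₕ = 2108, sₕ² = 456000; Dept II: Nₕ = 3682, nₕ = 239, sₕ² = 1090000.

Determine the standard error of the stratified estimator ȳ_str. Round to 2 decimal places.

Var(ȳ_str) = Σₕ Wₕ²(1 − fₕ)sₕ²/nₕ with Wₕ = Nₕ/N, N = 36109.
Dept III: Wₕ = 0.46096541; term = 0.46096541²·(1 − 0.17326524)·961000/2884 = 58.537073.
Dept I: Wₕ = 0.43706555; term = 0.43706555²·(1 − 0.13356989)·456000/2108 = 35.803124.
Dept II: Wₕ = 0.10196904; term = 0.10196904²·(1 − 0.06491037)·1090000/239 = 44.342327.
Sum = 138.68252.
SE = √(138.68252) = 11.78.

11.78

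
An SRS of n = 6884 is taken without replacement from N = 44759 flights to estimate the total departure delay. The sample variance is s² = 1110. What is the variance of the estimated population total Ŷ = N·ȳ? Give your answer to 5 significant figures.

Var(Ŷ) = N²·Var(ȳ) = N²·(1 − n/N)·s²/n.
f = 6884/44759 = 0.15380147; Var(ȳ) = 0.84619853·1110/6884 = 0.13644398.
Var(Ŷ) = 44759² · 0.13644398 = 2.7334751 × 10^8.

2.7335 × 10^8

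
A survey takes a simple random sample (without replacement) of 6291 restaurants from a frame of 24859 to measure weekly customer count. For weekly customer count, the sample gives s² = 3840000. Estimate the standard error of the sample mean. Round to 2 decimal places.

Under SRS without replacement, Var(ȳ) = (1 − f)·s²/n with f = n/N = 6291/24859 = 0.25306730.
Var(ȳ) = (1 − 0.25306730)·3840000/6291 = 0.74693270·610.3958 = 455.92459.
SE(ȳ) = √(455.92459) = 21.35.

21.35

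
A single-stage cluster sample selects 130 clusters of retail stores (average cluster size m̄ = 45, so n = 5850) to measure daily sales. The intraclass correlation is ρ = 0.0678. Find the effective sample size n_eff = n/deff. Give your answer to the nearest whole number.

1469

deff = 1 + (45 − 1)·0.0678 = 1 + 2.9832 = 3.9832.
n_eff = 5850 / 3.9832 = 1469.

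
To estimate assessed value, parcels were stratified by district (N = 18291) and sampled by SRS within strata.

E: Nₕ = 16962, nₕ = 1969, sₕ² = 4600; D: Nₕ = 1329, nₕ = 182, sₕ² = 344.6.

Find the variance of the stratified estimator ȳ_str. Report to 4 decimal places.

Var(ȳ_str) = Σₕ Wₕ²(1 − fₕ)sₕ²/nₕ with Wₕ = Nₕ/N, N = 18291.
E: Wₕ = 0.92734132; term = 0.92734132²·(1 − 0.11608301)·4600/1969 = 1.7758358.
D: Wₕ = 0.07265868; term = 0.07265868²·(1 − 0.13694507)·344.6/182 = 0.0086269521.
Sum = 1.7844628.

1.7845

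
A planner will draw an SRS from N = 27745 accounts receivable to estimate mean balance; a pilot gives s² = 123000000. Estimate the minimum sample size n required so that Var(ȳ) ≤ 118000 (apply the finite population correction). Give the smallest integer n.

1005

Without fpc, n₀ = s²/D = 123000000/118000 = 1042.3729.
With fpc, (1 − n/N)·s²/n ≤ D requires n ≥ n₀/(1 + n₀/N) = 1042.3729/(1 + 1042.3729/27745) = 1004.6292.
Rounding up, n = 1005.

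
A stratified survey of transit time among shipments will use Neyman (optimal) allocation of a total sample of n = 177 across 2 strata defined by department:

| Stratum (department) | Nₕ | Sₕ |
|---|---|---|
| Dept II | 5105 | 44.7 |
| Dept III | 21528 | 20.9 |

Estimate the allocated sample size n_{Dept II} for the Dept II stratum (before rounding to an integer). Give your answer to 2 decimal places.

59.56

Neyman allocation: nₕ = n·NₕSₕ / Σⱼ NⱼSⱼ.
Σ NⱼSⱼ = 5105·44.7 + 21528·20.9 = 678128.7.
n_{Dept II} = 177·5105·44.7 / 678128.7 = 59.56.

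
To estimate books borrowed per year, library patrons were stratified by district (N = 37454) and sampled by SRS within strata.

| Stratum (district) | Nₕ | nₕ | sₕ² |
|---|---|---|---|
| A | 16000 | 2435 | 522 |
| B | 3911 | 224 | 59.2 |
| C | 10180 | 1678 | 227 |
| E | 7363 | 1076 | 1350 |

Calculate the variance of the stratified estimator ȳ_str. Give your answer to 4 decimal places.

Var(ȳ_str) = Σₕ Wₕ²(1 − fₕ)sₕ²/nₕ with Wₕ = Nₕ/N, N = 37454.
A: Wₕ = 0.42719069; term = 0.42719069²·(1 − 0.15218750)·522/2435 = 0.033167666.
B: Wₕ = 0.10442142; term = 0.10442142²·(1 − 0.05727435)·59.2/224 = 0.0027166784.
C: Wₕ = 0.27180007; term = 0.27180007²·(1 − 0.16483301)·227/1678 = 0.0083465378.
E: Wₕ = 0.19658781; term = 0.19658781²·(1 − 0.14613609)·1350/1076 = 0.041402193.
Sum = 0.085633075.

0.0856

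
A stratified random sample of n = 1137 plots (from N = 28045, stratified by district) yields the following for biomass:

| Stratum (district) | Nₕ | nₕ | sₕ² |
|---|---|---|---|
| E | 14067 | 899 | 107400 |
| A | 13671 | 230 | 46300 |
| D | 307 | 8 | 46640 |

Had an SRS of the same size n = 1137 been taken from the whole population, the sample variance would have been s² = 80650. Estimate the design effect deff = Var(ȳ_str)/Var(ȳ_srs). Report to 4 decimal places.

Var(ȳ_str) = Σ Wₕ²(1−fₕ)sₕ²/nₕ with Wₕ = Nₕ/28045:
  E: (14067/28045)²·(1−899/14067)·107400/899 = 28.135524
  A: (13671/28045)²·(1−230/13671)·46300/230 = 47.029908
  D: (307/28045)²·(1−8/307)·46640/8 = 0.68040458
  → Var(ȳ_str) = 75.845837.
Var(ȳ_srs) = (1 − 1137/28045)·80650/1137 = 68.056542.
deff = 75.845837 / 68.056542 = 1.1145.

1.1145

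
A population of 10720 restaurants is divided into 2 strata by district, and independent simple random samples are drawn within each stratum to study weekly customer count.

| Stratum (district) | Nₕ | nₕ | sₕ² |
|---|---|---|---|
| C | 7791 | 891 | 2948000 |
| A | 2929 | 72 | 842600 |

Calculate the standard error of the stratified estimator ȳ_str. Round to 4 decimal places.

Var(ȳ_str) = Σₕ Wₕ²(1 − fₕ)sₕ²/nₕ with Wₕ = Nₕ/N, N = 10720.
C: Wₕ = 0.72677239; term = 0.72677239²·(1 − 0.11436273)·2948000/891 = 1547.756.
A: Wₕ = 0.27322761; term = 0.27322761²·(1 − 0.02458177)·842600/72 = 852.17541.
Sum = 2399.9314.
SE = √(2399.9314) = 48.9891.

48.9891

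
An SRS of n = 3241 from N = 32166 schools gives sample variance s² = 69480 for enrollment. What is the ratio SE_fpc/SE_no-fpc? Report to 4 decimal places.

f = n/N = 3241/32166 = 0.10075856.
SE_no-fpc = √(s²/n) = 4.6301002; SE_fpc = √((1−f)s²/n) = 4.3906472.
Ratio = √(1−f) = 0.94828341.

0.9483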